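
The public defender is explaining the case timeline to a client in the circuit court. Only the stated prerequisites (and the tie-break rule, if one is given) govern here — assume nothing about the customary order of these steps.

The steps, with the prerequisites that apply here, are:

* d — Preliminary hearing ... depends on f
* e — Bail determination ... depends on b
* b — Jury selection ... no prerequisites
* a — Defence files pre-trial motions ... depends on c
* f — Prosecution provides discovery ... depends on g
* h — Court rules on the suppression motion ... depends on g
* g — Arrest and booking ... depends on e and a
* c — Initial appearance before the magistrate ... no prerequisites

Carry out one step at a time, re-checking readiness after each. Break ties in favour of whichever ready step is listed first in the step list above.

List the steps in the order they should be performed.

Nothing is required for b and c. b is listed earlier → b first.
e now also ready, so the ready set is {e, c}; e is listed earlier → e.
That leaves c as the only ready step → c.
a needed c, now all done → a.
g is the only step now ready → g.
f and h are both available; f is listed earlier → f.
d and h are both available; d is listed earlier → d.
Next only h has its prerequisites met → h.

b → e → c → a → g → f → d → h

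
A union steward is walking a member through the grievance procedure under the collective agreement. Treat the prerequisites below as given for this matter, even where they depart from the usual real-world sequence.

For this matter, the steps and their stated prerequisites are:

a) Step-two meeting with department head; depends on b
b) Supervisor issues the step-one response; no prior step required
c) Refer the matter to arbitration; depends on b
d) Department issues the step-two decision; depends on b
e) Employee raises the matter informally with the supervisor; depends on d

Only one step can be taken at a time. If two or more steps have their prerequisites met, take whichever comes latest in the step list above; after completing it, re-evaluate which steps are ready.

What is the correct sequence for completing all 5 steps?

b d e c a

b is the only step with nothing outstanding, so it goes first.
Now d, c and a have their prerequisites met. d is listed later, so d next.
e, c and a are all available; e is listed later → e.
Ready: c and a. c is listed later → c.
a is the only step now ready → a.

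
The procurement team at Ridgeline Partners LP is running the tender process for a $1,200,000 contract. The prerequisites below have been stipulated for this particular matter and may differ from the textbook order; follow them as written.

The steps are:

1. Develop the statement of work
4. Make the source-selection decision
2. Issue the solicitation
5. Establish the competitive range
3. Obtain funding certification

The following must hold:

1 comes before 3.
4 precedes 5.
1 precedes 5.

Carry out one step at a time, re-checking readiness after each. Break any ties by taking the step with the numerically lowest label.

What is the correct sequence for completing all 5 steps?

Nothing is required for 1, 2 and 4. 1 has the earlier label → 1 first.
3 now also ready, so the ready set is {2, 3, 4}; 2 has the earlier label → 2.
3 and 4 are both available; 3 has the earlier label → 3.
Next only 4 has its prerequisites met → 4.
5 needed 1 and 4, now all done → 5.

1, 2, 3, 4, 5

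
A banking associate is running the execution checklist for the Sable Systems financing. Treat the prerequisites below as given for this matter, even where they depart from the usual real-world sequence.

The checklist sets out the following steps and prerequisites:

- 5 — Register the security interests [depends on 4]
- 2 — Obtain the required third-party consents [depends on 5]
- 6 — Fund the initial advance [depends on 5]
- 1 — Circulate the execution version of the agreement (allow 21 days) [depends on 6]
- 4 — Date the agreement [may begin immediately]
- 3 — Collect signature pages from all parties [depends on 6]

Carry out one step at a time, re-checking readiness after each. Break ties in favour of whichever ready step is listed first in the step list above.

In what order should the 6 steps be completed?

4 5 2 6 1 3

Only 4 has no prerequisites, so it is first.
5 needed 4, now all done → 5.
Ready: 2 and 6. 2 is listed earlier → 2.
Next only 6 has its prerequisites met → 6.
Now 1 and 3 have their prerequisites met. 1 is listed earlier, so 1 next.
3 needed 6, now all done → 3.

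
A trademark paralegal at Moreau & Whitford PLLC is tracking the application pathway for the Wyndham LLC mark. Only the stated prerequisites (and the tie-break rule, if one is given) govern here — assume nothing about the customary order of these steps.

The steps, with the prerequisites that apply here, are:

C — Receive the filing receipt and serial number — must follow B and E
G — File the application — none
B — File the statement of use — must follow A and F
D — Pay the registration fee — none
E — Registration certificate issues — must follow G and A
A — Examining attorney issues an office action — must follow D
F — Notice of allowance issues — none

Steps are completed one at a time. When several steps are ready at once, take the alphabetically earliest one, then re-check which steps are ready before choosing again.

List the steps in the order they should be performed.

D, F and G have no prerequisites; D has the earlier label, so D is first.
A now also ready, so the ready set is {A, F, G}; A has the earlier label → A.
Ready: F and G. F has the earlier label → F.
Now B and G have their prerequisites met. B has the earlier label, so B next.
Next only G has its prerequisites met → G.
E is the only step now ready → E.
Next only C has its prerequisites met → C.

D, A, F, B, G, E, C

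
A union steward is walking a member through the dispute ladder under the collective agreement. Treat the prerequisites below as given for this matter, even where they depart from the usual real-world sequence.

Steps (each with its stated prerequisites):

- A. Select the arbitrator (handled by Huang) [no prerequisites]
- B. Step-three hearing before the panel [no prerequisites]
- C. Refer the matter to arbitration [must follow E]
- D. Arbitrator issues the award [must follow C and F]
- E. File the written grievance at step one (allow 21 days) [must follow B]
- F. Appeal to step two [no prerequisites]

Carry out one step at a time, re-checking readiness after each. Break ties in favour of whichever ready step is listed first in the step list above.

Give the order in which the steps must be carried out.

A B E C F D

Nothing is required for A, B and F. A is listed earlier → A first.
B and F are both available; B is listed earlier → B.
E now also ready, so the ready set is {E, F}; E is listed earlier → E.
C now also ready, so the ready set is {C, F}; C is listed earlier → C.
F is the only step now ready → F.
That leaves D as the only ready step → D.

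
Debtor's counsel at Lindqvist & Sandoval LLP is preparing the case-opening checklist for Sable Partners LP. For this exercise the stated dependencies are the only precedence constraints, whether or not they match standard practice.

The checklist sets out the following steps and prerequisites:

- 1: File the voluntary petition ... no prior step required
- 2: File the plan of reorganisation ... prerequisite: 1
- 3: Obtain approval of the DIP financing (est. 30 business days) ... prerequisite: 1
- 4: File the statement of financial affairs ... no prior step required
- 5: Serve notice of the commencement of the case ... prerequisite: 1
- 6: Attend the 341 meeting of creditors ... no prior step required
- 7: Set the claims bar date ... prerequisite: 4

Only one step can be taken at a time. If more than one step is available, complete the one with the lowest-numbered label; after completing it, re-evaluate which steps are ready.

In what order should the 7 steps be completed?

1, 4 and 6 have no prerequisites; 1 has the earlier label, so 1 is first.
Ready: 2, 3, 4, 5 and 6. 2 has the earlier label → 2.
3, 4, 5 and 6 are all available; 3 has the earlier label → 3.
4, 5 and 6 are all available; 4 has the earlier label → 4.
7 now also ready, so the ready set is {5, 6, 7}; 5 has the earlier label → 5.
Ready: 6 and 7. 6 has the earlier label → 6.
That leaves 7 as the only ready step → 7.

1, 2, 3, 4, 5, 6, 7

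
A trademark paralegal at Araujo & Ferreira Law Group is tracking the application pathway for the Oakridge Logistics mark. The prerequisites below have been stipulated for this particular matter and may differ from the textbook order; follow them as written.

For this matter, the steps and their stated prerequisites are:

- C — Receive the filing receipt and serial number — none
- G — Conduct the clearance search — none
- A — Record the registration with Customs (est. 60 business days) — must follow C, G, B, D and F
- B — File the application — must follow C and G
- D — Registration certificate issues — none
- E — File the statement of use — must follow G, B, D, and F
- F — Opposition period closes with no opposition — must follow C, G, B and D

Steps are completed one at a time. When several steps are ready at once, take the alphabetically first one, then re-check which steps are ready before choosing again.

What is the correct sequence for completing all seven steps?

C, D and G have no prerequisites; C has the earlier label, so C is first.
Now D and G have their prerequisites met. D has the earlier label, so D next.
That leaves G as the only ready step → G.
B needed C and G, now all done → B.
F is the only step now ready → F.
Ready: A and E. A has the earlier label → A.
That leaves E as the only ready step → E.

C D G B F A E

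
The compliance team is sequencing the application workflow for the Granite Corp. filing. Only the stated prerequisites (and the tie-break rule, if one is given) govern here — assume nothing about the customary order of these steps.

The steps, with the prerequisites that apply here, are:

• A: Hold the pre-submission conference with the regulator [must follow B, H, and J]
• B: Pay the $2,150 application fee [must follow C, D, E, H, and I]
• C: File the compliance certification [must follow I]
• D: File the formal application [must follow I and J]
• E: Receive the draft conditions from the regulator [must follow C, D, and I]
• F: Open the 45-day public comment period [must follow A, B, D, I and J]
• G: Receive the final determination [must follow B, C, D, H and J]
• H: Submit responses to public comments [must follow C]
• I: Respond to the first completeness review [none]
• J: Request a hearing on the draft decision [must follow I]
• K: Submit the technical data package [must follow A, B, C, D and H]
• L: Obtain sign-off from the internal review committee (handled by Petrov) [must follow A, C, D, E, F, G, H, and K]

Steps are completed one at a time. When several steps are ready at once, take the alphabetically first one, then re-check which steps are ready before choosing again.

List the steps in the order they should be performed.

I is the only step with nothing outstanding, so it goes first.
C and J are both available; C has the earlier label → C.
H now also ready, so the ready set is {H, J}; H has the earlier label → H.
J needed I, now all done → J.
Next only D has its prerequisites met → D.
E needed C, D and I, now all done → E.
B needed C, D, E, H and I, now all done → B.
A and G are both available; A has the earlier label → A.
Ready: F, G and K. F has the earlier label → F.
G and K are both available; G has the earlier label → G.
K is the only step now ready → K.
L is the only step now ready → L.

I C H J D E B A F G K L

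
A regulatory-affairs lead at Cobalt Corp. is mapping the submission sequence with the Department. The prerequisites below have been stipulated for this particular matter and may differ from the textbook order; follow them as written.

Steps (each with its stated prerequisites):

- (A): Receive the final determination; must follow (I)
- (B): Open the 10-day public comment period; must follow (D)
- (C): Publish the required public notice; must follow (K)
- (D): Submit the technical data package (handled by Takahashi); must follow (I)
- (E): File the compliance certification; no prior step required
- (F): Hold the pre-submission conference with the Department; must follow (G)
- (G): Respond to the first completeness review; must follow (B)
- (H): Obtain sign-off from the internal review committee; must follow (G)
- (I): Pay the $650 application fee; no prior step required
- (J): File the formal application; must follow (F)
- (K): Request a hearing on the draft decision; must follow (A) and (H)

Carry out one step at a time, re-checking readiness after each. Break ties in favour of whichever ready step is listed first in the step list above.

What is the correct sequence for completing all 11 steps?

(E) and (I) have no prerequisites; (E) is listed earlier, so (E) is first.
That leaves (I) as the only ready step → (I).
Ready: (A) and (D). (A) is listed earlier → (A).
That leaves (D) as the only ready step → (D).
(B) is the only step now ready → (B).
(G) is the only step now ready → (G).
Ready: (F) and (H). (F) is listed earlier → (F).
(H) and (J) are both available; (H) is listed earlier → (H).
(K) now also ready, so the ready set is {(J), (K)}; (J) is listed earlier → (J).
(K) needed (A) and (H), now all done → (K).
(C) is the only step now ready → (C).

(E), (I), (A), (D), (B), (G), (F), (H), (J), (K), (C)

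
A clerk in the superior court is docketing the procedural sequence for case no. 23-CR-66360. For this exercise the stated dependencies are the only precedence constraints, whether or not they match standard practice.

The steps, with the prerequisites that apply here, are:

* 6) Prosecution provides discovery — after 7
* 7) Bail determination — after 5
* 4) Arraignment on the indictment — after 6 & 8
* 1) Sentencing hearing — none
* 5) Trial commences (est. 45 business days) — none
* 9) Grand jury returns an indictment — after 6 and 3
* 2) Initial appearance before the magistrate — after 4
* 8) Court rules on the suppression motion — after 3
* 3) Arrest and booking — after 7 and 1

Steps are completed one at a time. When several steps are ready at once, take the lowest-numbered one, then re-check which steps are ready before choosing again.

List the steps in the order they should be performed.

1 and 5 have no prerequisites; 1 has the earlier label, so 1 is first.
5 is the only step now ready → 5.
That leaves 7 as the only ready step → 7.
Ready: 3 and 6. 3 has the earlier label → 3.
8 now also ready, so the ready set is {6, 8}; 6 has the earlier label → 6.
8 and 9 are both available; 8 has the earlier label → 8.
4 and 9 are both available; 4 has the earlier label → 4.
2 now also ready, so the ready set is {2, 9}; 2 has the earlier label → 2.
9 needed 3 and 6, now all done → 9.

1, 5, 7, 3, 6, 8, 4, 2, 9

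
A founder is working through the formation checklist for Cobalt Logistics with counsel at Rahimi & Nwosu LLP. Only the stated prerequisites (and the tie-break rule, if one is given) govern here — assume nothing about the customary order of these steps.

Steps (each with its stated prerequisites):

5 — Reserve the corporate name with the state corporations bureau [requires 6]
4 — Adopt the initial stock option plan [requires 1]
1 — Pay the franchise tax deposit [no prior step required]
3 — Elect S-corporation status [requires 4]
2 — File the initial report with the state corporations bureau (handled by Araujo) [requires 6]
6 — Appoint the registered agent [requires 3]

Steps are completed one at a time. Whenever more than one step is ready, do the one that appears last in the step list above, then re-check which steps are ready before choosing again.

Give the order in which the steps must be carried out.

1, 4, 3, 6, 2, 5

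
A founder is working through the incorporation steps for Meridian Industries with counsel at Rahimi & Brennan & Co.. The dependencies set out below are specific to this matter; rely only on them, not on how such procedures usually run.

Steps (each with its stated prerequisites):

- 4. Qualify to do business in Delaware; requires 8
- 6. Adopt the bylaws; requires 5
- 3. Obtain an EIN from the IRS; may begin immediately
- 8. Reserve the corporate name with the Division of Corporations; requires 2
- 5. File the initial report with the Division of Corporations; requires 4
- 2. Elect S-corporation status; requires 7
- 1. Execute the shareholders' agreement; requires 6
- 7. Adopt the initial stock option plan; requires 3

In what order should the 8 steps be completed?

Only 3 has no prerequisites, so it is first.
7 needed 3, now all done → 7.
That leaves 2 as the only ready step → 2.
8 is the only step now ready → 8.
4 needed 8, now all done → 4.
Next only 5 has its prerequisites met → 5.
Next only 6 has its prerequisites met → 6.
1 is the only step now ready → 1.

3, 7, 2, 8, 4, 5, 6, 1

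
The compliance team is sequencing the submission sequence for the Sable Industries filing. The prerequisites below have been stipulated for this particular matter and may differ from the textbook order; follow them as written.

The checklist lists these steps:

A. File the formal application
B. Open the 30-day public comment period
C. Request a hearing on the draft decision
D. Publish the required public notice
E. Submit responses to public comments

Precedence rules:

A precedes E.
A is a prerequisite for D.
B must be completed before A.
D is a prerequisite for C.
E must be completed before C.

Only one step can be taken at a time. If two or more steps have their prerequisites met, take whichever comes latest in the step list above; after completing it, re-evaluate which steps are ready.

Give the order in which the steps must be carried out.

B A E D C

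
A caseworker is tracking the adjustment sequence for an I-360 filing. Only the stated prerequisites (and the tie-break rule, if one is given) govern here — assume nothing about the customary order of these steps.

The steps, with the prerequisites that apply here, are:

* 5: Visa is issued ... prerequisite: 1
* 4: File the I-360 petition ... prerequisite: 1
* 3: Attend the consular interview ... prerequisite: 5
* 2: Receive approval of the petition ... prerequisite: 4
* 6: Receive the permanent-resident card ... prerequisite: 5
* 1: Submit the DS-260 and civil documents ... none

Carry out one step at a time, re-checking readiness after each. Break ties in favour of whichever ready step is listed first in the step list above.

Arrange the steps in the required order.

1, 5, 4, 3, 2, 6

1 has no prerequisites → 1 first.
5 and 4 are both available; 5 is listed earlier → 5.
4, 3 and 6 are all available; 4 is listed earlier → 4.
3, 2 and 6 are all available; 3 is listed earlier → 3.
2 and 6 are both available; 2 is listed earlier → 2.
That leaves 6 as the only ready step → 6.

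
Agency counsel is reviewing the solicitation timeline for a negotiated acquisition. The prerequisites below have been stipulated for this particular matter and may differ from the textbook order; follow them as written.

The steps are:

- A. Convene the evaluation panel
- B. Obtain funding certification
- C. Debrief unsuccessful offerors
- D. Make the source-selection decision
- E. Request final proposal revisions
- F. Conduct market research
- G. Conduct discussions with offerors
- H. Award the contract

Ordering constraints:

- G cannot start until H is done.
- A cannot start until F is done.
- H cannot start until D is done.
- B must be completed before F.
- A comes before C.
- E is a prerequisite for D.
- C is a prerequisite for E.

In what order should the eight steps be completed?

B is the only step with nothing outstanding, so it goes first.
F is the only step now ready → F.
A is the only step now ready → A.
Next only C has its prerequisites met → C.
That leaves E as the only ready step → E.
That leaves D as the only ready step → D.
H needed D, now all done → H.
G is the only step now ready → G.

B F A C E D H G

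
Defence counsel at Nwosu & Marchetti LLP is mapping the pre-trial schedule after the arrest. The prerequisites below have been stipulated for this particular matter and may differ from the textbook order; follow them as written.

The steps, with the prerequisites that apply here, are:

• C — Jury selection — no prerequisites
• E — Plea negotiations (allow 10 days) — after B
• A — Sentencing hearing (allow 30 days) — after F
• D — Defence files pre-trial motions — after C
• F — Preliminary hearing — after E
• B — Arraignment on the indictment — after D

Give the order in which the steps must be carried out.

Only C has no prerequisites, so it is first.
D needed C, now all done → D.
Next only B has its prerequisites met → B.
Next only E has its prerequisites met → E.
F is the only step now ready → F.
That leaves A as the only ready step → A.

C D B E F A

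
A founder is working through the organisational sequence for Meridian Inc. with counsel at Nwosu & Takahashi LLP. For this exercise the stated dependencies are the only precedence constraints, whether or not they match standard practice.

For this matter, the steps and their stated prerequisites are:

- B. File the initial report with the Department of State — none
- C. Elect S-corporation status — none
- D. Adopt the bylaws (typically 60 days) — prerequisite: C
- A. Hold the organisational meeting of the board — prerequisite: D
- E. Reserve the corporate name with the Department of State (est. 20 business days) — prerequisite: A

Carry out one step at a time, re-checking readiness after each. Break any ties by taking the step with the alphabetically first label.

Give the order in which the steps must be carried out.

B → C → D → A → E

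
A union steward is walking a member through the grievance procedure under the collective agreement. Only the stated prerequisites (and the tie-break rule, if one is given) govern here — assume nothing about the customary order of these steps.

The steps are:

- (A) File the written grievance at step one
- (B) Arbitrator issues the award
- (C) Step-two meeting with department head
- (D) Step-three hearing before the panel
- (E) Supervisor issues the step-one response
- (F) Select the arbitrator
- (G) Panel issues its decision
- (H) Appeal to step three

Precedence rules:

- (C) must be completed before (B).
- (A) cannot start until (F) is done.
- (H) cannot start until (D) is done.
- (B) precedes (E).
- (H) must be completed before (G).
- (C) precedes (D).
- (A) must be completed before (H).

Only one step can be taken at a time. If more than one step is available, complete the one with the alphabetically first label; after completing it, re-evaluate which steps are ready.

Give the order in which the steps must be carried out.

(C) → (B) → (D) → (E) → (F) → (A) → (H) → (G)

(C) and (F) have no prerequisites; (C) has the earlier label, so (C) is first.
(B), (D) and (F) are all available; (B) has the earlier label → (B).
(E) now also ready, so the ready set is {(D), (E), (F)}; (D) has the earlier label → (D).
(E) and (F) are both available; (E) has the earlier label → (E).
Next only (F) has its prerequisites met → (F).
That leaves (A) as the only ready step → (A).
That leaves (H) as the only ready step → (H).
(G) needed (H), now all done → (G).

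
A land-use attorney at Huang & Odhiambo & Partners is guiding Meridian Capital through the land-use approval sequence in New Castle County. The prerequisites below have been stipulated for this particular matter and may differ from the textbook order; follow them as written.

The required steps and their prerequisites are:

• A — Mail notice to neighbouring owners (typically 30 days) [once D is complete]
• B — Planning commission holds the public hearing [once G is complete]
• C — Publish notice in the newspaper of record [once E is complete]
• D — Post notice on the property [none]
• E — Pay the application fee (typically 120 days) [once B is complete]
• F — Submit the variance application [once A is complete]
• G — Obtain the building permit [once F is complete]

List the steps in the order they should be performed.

D, A, F, G, B, E, C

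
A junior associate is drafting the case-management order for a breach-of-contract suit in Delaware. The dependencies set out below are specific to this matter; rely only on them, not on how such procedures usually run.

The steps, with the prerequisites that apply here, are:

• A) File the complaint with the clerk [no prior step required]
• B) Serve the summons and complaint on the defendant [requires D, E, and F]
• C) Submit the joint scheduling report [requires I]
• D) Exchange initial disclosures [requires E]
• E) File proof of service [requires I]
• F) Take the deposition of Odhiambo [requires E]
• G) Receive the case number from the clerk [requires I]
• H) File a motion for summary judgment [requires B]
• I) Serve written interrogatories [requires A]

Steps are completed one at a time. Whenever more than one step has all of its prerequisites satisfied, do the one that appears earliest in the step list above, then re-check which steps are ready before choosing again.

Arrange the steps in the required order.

A is the only step with nothing outstanding, so it goes first.
That leaves I as the only ready step → I.
Now C, E and G have their prerequisites met. C is listed earlier, so C next.
E and G are both available; E is listed earlier → E.
D and F now also ready, so the ready set is {D, F, G}; D is listed earlier → D.
Ready: F and G. F is listed earlier → F.
B now also ready, so the ready set is {B, G}; B is listed earlier → B.
H now also ready, so the ready set is {G, H}; G is listed earlier → G.
H needed B, now all done → H.

A → I → C → E → D → F → B → G → H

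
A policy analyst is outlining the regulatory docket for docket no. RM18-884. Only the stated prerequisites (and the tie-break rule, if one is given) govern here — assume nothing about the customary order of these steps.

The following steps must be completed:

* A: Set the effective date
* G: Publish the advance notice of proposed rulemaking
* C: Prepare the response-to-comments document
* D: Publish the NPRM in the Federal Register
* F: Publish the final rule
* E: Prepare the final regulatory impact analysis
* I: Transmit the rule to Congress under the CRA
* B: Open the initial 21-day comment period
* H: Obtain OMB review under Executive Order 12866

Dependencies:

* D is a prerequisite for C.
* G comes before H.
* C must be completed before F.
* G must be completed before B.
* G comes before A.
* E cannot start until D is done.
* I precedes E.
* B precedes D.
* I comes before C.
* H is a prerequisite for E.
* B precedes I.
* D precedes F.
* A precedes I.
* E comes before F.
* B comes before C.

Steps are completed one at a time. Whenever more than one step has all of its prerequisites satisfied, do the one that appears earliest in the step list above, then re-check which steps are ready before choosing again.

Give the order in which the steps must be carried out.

G is the only step with nothing outstanding, so it goes first.
Now A, B and H have their prerequisites met. A is listed earlier, so A next.
Ready: B and H. B is listed earlier → B.
Now D, I and H have their prerequisites met. D is listed earlier, so D next.
Now I and H have their prerequisites met. I is listed earlier, so I next.
C now also ready, so the ready set is {C, H}; C is listed earlier → C.
H needed G, now all done → H.
E is the only step now ready → E.
That leaves F as the only ready step → F.

G A B D I C H E F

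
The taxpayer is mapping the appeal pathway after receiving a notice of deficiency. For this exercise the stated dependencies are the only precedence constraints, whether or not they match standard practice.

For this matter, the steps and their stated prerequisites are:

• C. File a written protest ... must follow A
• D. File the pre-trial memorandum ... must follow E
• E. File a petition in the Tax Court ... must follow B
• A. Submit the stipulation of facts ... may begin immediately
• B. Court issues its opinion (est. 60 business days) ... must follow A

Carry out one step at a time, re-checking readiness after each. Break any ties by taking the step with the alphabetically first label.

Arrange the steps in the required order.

A, B, C, E, D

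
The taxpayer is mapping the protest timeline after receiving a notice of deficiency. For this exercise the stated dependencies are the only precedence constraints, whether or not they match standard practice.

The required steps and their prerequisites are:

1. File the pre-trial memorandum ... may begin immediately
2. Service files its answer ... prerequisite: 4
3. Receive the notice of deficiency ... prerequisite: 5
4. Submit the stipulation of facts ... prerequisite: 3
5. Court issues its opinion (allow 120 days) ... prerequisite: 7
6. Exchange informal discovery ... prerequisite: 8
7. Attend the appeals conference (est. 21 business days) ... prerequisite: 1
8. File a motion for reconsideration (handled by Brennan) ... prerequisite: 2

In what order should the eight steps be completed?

1, 7, 5, 3, 4, 2, 8, 6

1 is the only step with nothing outstanding, so it goes first.
7 needed 1, now all done → 7.
Next only 5 has its prerequisites met → 5.
3 needed 5, now all done → 3.
4 is the only step now ready → 4.
2 is the only step now ready → 2.
8 is the only step now ready → 8.
That leaves 6 as the only ready step → 6.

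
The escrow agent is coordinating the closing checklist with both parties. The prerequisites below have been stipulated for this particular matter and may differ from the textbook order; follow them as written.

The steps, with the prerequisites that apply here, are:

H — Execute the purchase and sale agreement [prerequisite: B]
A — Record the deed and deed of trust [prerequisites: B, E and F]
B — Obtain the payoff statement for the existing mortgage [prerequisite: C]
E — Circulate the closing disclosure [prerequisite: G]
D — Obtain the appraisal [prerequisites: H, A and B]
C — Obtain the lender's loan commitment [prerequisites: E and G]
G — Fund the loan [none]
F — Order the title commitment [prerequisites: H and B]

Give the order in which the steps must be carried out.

G is the only step with nothing outstanding, so it goes first.
E needed G, now all done → E.
C needed E and G, now all done → C.
B needed C, now all done → B.
H is the only step now ready → H.
F needed H and B, now all done → F.
A needed B, E and F, now all done → A.
D is the only step now ready → D.

G, E, C, B, H, F, A, D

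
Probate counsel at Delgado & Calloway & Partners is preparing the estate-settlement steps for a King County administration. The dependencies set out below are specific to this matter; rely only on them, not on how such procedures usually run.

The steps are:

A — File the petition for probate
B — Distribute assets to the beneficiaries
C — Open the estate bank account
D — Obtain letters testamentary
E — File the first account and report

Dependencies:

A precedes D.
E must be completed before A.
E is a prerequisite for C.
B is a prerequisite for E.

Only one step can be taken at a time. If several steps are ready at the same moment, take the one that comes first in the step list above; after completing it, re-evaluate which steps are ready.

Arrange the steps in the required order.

B, E, A, C, D

B is the only step with nothing outstanding, so it goes first.
E needed B, now all done → E.
Now A and C have their prerequisites met. A is listed earlier, so A next.
D now also ready, so the ready set is {C, D}; C is listed earlier → C.
That leaves D as the only ready step → D.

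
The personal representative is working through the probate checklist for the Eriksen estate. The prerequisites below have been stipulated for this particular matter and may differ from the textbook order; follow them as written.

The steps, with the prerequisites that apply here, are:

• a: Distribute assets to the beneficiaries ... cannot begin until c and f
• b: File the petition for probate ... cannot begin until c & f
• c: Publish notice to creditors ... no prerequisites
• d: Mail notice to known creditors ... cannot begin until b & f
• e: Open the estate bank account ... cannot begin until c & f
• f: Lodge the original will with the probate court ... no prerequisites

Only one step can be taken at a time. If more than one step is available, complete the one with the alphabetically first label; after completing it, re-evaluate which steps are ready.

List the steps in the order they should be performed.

c f a b d e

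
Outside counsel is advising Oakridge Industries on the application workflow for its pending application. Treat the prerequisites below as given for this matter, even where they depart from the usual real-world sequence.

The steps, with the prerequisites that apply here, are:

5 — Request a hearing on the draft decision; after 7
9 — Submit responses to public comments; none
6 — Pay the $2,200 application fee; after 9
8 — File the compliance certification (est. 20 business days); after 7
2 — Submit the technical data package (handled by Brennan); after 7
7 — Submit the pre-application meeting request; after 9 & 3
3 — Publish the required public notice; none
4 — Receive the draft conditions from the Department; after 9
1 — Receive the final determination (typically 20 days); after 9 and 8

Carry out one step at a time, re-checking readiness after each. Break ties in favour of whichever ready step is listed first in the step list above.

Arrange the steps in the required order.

9 → 6 → 3 → 7 → 5 → 8 → 2 → 4 → 1

Nothing is required for 9 and 3. 9 is listed earlier → 9 first.
6, 3 and 4 are all available; 6 is listed earlier → 6.
3 and 4 are both available; 3 is listed earlier → 3.
7 now also ready, so the ready set is {7, 4}; 7 is listed earlier → 7.
5, 8 and 2 now also ready, so the ready set is {5, 8, 2, 4}; 5 is listed earlier → 5.
Ready: 8, 2 and 4. 8 is listed earlier → 8.
Now 2, 4 and 1 have their prerequisites met. 2 is listed earlier, so 2 next.
4 and 1 are both available; 4 is listed earlier → 4.
1 needed 9 and 8, now all done → 1.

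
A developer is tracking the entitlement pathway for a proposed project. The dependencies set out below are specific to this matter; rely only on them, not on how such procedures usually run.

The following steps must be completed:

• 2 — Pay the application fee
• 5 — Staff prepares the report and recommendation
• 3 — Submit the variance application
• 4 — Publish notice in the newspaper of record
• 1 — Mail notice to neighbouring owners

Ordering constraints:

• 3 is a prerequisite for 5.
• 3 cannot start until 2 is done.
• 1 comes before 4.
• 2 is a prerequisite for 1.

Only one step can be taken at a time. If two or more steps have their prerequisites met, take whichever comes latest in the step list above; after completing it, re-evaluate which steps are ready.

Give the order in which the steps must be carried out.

2, 1, 4, 3, 5

Only 2 has no prerequisites, so it is first.
Now 1 and 3 have their prerequisites met. 1 is listed later, so 1 next.
4 now also ready, so the ready set is {4, 3}; 4 is listed later → 4.
3 is the only step now ready → 3.
5 needed 3, now all done → 5.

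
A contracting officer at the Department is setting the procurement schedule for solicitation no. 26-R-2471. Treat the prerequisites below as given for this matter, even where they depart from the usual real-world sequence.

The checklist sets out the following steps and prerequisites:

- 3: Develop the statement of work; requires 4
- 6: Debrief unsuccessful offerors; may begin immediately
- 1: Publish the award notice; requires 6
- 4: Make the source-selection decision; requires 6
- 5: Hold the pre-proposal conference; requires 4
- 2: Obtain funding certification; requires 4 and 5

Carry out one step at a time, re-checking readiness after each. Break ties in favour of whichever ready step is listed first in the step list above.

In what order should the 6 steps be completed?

6, 1, 4, 3, 5, 2

6 has no prerequisites → 6 first.
1 and 4 are both available; 1 is listed earlier → 1.
4 needed 6, now all done → 4.
3 and 5 are both available; 3 is listed earlier → 3.
5 is the only step now ready → 5.
That leaves 2 as the only ready step → 2.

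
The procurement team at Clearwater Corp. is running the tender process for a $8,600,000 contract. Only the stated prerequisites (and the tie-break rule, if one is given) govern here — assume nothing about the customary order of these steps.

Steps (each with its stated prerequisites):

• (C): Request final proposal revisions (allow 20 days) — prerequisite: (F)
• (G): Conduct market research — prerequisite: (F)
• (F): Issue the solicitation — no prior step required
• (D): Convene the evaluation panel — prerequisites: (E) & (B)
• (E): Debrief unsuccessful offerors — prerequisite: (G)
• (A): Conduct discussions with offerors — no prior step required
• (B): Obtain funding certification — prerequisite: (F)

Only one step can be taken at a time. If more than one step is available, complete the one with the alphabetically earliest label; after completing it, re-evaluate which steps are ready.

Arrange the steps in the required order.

(A), (F), (B), (C), (G), (E), (D)

Nothing is required for (A) and (F). (A) has the earlier label → (A) first.
(F) is the only step now ready → (F).
Now (B), (C) and (G) have their prerequisites met. (B) has the earlier label, so (B) next.
(C) and (G) are both available; (C) has the earlier label → (C).
(G) needed (F), now all done → (G).
(E) is the only step now ready → (E).
(D) is the only step now ready → (D).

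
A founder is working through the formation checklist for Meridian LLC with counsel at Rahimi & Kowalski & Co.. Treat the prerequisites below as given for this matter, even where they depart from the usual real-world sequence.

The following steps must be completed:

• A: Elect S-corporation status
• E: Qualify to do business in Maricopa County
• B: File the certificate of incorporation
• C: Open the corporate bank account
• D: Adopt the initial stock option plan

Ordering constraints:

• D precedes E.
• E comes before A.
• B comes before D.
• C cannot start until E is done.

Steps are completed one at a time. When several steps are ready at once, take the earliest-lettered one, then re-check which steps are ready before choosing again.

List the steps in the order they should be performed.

B has no prerequisites → B first.
That leaves D as the only ready step → D.
E needed D, now all done → E.
A and C are both available; A has the earlier label → A.
C needed E, now all done → C.

B, D, E, A, C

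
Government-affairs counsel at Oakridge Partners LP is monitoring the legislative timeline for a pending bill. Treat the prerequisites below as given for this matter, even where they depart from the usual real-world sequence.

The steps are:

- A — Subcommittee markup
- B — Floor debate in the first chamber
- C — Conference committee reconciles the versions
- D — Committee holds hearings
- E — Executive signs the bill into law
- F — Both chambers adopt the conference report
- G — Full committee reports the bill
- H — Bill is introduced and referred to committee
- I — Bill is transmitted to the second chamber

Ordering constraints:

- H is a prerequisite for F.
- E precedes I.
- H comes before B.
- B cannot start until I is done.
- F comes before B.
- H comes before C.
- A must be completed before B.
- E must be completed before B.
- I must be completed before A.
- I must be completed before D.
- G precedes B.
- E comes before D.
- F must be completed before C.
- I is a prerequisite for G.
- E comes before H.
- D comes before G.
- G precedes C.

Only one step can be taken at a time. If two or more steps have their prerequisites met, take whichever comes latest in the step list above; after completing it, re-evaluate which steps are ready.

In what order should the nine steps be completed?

E, I, H, F, D, G, C, A, B

Only E has no prerequisites, so it is first.
Ready: I and H. I is listed later → I.
H, D and A are all available; H is listed later → H.
F now also ready, so the ready set is {F, D, A}; F is listed later → F.
D and A are both available; D is listed later → D.
G now also ready, so the ready set is {G, A}; G is listed later → G.
Now C and A have their prerequisites met. C is listed later, so C next.
A needed I, now all done → A.
Next only B has its prerequisites met → B.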